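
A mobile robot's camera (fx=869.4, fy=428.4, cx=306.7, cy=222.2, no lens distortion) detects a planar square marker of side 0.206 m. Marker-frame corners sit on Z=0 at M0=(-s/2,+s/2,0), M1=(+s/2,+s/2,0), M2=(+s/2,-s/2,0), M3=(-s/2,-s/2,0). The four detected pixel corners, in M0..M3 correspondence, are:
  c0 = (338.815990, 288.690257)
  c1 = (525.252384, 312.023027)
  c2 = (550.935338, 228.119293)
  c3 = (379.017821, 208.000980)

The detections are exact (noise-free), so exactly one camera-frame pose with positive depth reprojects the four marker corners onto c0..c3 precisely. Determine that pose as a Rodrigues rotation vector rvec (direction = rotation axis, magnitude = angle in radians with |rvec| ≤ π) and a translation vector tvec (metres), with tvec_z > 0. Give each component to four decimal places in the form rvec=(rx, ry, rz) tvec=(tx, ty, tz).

Intrinsics K: fx=869.4, fy=428.4, cx=306.7, cy=222.2
Marker side s = 0.206 m; corners in marker frame (Z=0):
  M0 = (-0.1030, +0.1030, 0)
  M1 = (+0.1030, +0.1030, 0)
  M2 = (+0.1030, -0.1030, 0)
  M3 = (-0.1030, -0.1030, 0)
Detected image corners:
  c0 = (338.815990, 288.690257) px
  c1 = (525.252384, 312.023027) px
  c2 = (550.935338, 228.119293) px
  c3 = (379.017821, 208.000980) px
Planar DLT: solve 8×8 A·h = b for H (H[2,2]=1):
  H  [+831.62231 -343.37778 +448.44344]
  H  [+83.93314 +293.57303 +257.38599]
  H  [-0.08180 -0.40839 +1.00000]
B = K⁻¹H; ‖b₁‖=1.017114, ‖b₂‖=1.017114; λ = 2/(‖b₁‖+‖b₂‖) = 0.983174, sign → tz>0 ⇒ λ=+0.983174
r₁ = λ·B[:,0] = (+0.96882,+0.23434,-0.08042); r₂ = λ·B[:,1] = (-0.24667,+0.88201,-0.40152)
r₃ = r₁×r₂ = (-0.02316,+0.40884,+0.91231); SVD([r₁ r₂ r₃]) → R = UVᵀ:
  R  [+0.96882 -0.24667 -0.02316]
  R  [+0.23434 +0.88201 +0.40884]
  R  [-0.08042 -0.40152 +0.91231]
t = (+0.16029, +0.08075, +0.98317) m
tr R = 2.763141; θ = arccos((tr R − 1)/2) = 0.491617 rad = 28.168°
axis k = ((R−Rᵀ)₃₂, (R−Rᵀ)₁₃, (R−Rᵀ)₂₁) / (2 sinθ) = (-0.858340, +0.060651, +0.509485)
rvec = θ·k = (-0.421974, +0.029817, +0.250471)

rvec=(-0.4220, 0.0298, 0.2505) tvec=(0.1603, 0.0808, 0.9832)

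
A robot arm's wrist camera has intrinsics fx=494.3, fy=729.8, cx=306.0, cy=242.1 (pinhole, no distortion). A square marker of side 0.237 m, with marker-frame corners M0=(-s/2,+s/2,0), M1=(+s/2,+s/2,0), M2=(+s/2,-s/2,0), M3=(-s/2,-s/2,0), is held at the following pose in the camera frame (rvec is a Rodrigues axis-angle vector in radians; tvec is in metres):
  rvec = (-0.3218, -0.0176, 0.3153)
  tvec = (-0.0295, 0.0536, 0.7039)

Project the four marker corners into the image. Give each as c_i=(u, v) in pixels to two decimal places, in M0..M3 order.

Intrinsics K: fx=494.3, fy=729.8, cx=306.0, cy=242.1
Marker side s = 0.237 m; corners in marker frame (Z=0):
  M0 = (-0.1185, +0.1185, 0)
  M1 = (+0.1185, +0.1185, 0)
  M2 = (+0.1185, -0.1185, 0)
  M3 = (-0.1185, -0.1185, 0)
rvec = (-0.3218, -0.0176, 0.3153), |rvec| = θ = 0.45086 rad = 25.833°
Rodrigues: sinθ=0.43574, 1−cosθ=0.09993; R = I + sinθ·[k]× + (1−cosθ)·[k]×²:
    [+0.95098 -0.30194 -0.06689]
    [+0.30751 +0.90022 +0.30828]
    [-0.03287 -0.31374 +0.94894]
t = (-0.0295, 0.0536, 0.7039) m
M0: Pc = R·M0+t = (-0.17797, +0.12384, +0.67062); u = 494.3·(-0.17797)/0.67062 + 306.0 = 174.8209, v = 729.8·(+0.12384)/0.67062 + 242.1 = 376.8652
M1: Pc = R·M1+t = (+0.04741, +0.19672, +0.66283); u = 494.3·(+0.04741)/0.66283 + 306.0 = 341.3563, v = 729.8·(+0.19672)/0.66283 + 242.1 = 458.6927
M2: Pc = R·M2+t = (+0.11897, -0.01664, +0.73718); u = 494.3·(+0.11897)/0.73718 + 306.0 = 385.7730, v = 729.8·(-0.01664)/0.73718 + 242.1 = 225.6301
M3: Pc = R·M3+t = (-0.10641, -0.08952, +0.74497); u = 494.3·(-0.10641)/0.74497 + 306.0 = 235.3950, v = 729.8·(-0.08952)/0.74497 + 242.1 = 154.4068

c0=(174.82, 376.87) c1=(341.36, 458.69) c2=(385.77, 225.63) c3=(235.39, 154.41)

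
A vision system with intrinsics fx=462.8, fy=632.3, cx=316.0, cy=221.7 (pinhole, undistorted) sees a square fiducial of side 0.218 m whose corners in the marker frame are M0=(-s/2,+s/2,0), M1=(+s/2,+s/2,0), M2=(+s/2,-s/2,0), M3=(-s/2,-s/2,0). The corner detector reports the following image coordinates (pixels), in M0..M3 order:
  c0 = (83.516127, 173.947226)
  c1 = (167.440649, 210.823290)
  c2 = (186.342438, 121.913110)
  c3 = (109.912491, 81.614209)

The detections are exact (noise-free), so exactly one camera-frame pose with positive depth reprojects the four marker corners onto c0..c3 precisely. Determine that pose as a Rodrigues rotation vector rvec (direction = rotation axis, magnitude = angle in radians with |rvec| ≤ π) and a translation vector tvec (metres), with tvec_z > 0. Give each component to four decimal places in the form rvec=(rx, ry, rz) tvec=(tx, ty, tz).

rvec=(-0.4107, -0.4896, 0.2319) tvec=(-0.4911, -0.1532, 1.2812)

Intrinsics K: fx=462.8, fy=632.3, cx=316.0, cy=221.7
Marker side s = 0.218 m; corners in marker frame (Z=0):
  M0 = (-0.1090, +0.1090, 0)
  M1 = (+0.1090, +0.1090, 0)
  M2 = (+0.1090, -0.1090, 0)
  M3 = (-0.1090, -0.1090, 0)
Detected image corners:
  c0 = (83.516127, 173.947226) px
  c1 = (167.440649, 210.823290) px
  c2 = (186.342438, 121.913110) px
  c3 = (109.912491, 81.614209) px
Planar DLT: solve 8×8 A·h = b for H (H[2,2]=1):
  H  [+410.60340 -149.68375 +138.60940]
  H  [+224.01271 +365.55693 +146.06789]
  H  [+0.31763 -0.33906 +1.00000]
B = K⁻¹H; ‖b₁‖=0.780543, ‖b₂‖=0.780543; λ = 2/(‖b₁‖+‖b₂‖) = 1.281160, sign → tz>0 ⇒ λ=+1.281160
r₁ = λ·B[:,0] = (+0.85881,+0.31121,+0.40694); r₂ = λ·B[:,1] = (-0.11777,+0.89299,-0.43439)
r₃ = r₁×r₂ = (-0.49858,+0.32513,+0.80356); SVD([r₁ r₂ r₃]) → R = UVᵀ:
  R  [+0.85881 -0.11777 -0.49858]
  R  [+0.31121 +0.89299 +0.32513]
  R  [+0.40694 -0.43439 +0.80356]
t = (-0.49107, -0.15325, +1.28116) m
tr R = 2.555361; θ = arccos((tr R − 1)/2) = 0.679828 rad = 38.951°
axis k = ((R−Rᵀ)₃₂, (R−Rᵀ)₁₃, (R−Rᵀ)₂₁) / (2 sinθ) = (-0.604076, -0.720198, +0.341183)
rvec = θ·k = (-0.410668, -0.489611, +0.231946)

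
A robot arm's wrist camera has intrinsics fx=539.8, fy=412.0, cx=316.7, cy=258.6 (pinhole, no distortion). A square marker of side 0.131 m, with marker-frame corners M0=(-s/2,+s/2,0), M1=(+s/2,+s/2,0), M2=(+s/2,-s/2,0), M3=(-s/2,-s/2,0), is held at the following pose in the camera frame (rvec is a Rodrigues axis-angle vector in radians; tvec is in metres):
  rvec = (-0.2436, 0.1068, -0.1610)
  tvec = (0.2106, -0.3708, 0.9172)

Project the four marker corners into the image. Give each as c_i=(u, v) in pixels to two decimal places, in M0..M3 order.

c0=(409.50, 123.69) c1=(488.18, 111.67) c2=(471.08, 61.11) c3=(395.33, 73.32)

Intrinsics K: fx=539.8, fy=412.0, cx=316.7, cy=258.6
Marker side s = 0.131 m; corners in marker frame (Z=0):
  M0 = (-0.0655, +0.0655, 0)
  M1 = (+0.0655, +0.0655, 0)
  M2 = (+0.0655, -0.0655, 0)
  M3 = (-0.0655, -0.0655, 0)
rvec = (-0.2436, 0.1068, -0.1610), |rvec| = θ = 0.31092 rad = 17.814°
Rodrigues: sinθ=0.30593, 1−cosθ=0.04795; R = I + sinθ·[k]× + (1−cosθ)·[k]×²:
    [+0.98149 +0.14551 +0.12454]
    [-0.17132 +0.95771 +0.23117]
    [-0.08564 -0.24822 +0.96491]
t = (0.2106, -0.3708, 0.9172) m
M0: Pc = R·M0+t = (+0.15584, -0.29685, +0.90655); u = 539.8·(+0.15584)/0.90655 + 316.7 = 409.4963, v = 412.0·(-0.29685)/0.90655 + 258.6 = 123.6914
M1: Pc = R·M1+t = (+0.28442, -0.31929, +0.89533); u = 539.8·(+0.28442)/0.89533 + 316.7 = 488.1773, v = 412.0·(-0.31929)/0.89533 + 258.6 = 111.6734
M2: Pc = R·M2+t = (+0.26536, -0.44475, +0.92785); u = 539.8·(+0.26536)/0.92785 + 316.7 = 471.0777, v = 412.0·(-0.44475)/0.92785 + 258.6 = 61.1135
M3: Pc = R·M3+t = (+0.13678, -0.42231, +0.93907); u = 539.8·(+0.13678)/0.93907 + 316.7 = 395.3254, v = 412.0·(-0.42231)/0.93907 + 258.6 = 73.3193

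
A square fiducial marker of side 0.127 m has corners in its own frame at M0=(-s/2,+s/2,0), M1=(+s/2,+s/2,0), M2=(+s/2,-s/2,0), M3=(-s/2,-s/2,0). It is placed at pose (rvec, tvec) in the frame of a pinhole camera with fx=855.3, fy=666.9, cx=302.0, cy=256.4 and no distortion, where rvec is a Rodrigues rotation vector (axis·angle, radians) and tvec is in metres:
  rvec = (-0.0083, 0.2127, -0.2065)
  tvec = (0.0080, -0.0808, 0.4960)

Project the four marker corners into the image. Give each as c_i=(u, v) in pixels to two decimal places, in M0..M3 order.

Intrinsics K: fx=855.3, fy=666.9, cx=302.0, cy=256.4
Marker side s = 0.127 m; corners in marker frame (Z=0):
  M0 = (-0.0635, +0.0635, 0)
  M1 = (+0.0635, +0.0635, 0)
  M2 = (+0.0635, -0.0635, 0)
  M3 = (-0.0635, -0.0635, 0)
rvec = (-0.0083, 0.2127, -0.2065), |rvec| = θ = 0.29657 rad = 16.992°
Rodrigues: sinθ=0.29224, 1−cosθ=0.04365; R = I + sinθ·[k]× + (1−cosθ)·[k]×²:
    [+0.95638 +0.20261 +0.21045]
    [-0.20436 +0.97880 -0.01362]
    [-0.20875 -0.02998 +0.97751]
t = (0.0080, -0.0808, 0.4960) m
M0: Pc = R·M0+t = (-0.03986, -0.00567, +0.50735); u = 855.3·(-0.03986)/0.50735 + 302.0 = 234.7961, v = 666.9·(-0.00567)/0.50735 + 256.4 = 248.9481
M1: Pc = R·M1+t = (+0.08160, -0.03162, +0.48084); u = 855.3·(+0.08160)/0.48084 + 302.0 = 447.1393, v = 666.9·(-0.03162)/0.48084 + 256.4 = 212.5404
M2: Pc = R·M2+t = (+0.05586, -0.15593, +0.48465); u = 855.3·(+0.05586)/0.48465 + 302.0 = 400.5885, v = 666.9·(-0.15593)/0.48465 + 256.4 = 41.8315
M3: Pc = R·M3+t = (-0.06560, -0.12998, +0.51116); u = 855.3·(-0.06560)/0.51116 + 302.0 = 192.2414, v = 666.9·(-0.12998)/0.51116 + 256.4 = 86.8216

c0=(234.80, 248.95) c1=(447.14, 212.54) c2=(400.59, 41.83) c3=(192.24, 86.82)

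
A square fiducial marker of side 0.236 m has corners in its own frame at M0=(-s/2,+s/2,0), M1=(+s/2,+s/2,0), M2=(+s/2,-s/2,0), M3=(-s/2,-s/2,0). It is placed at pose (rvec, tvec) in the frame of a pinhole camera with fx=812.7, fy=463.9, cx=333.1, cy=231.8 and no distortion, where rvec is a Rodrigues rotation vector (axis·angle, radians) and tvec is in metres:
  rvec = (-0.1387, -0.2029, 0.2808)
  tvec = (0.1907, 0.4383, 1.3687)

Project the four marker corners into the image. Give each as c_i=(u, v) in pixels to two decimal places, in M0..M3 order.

Intrinsics K: fx=812.7, fy=463.9, cx=333.1, cy=231.8
Marker side s = 0.236 m; corners in marker frame (Z=0):
  M0 = (-0.1180, +0.1180, 0)
  M1 = (+0.1180, +0.1180, 0)
  M2 = (+0.1180, -0.1180, 0)
  M3 = (-0.1180, -0.1180, 0)
rvec = (-0.1387, -0.2029, 0.2808), |rvec| = θ = 0.37317 rad = 21.381°
Rodrigues: sinθ=0.36457, 1−cosθ=0.06882; R = I + sinθ·[k]× + (1−cosθ)·[k]×²:
    [+0.94068 -0.26042 -0.21747]
    [+0.28824 +0.95152 +0.10735]
    [+0.17898 -0.16366 +0.97015]
t = (0.1907, 0.4383, 1.3687) m
M0: Pc = R·M0+t = (+0.04897, +0.51657, +1.32827); u = 812.7·(+0.04897)/1.32827 + 333.1 = 363.0621, v = 463.9·(+0.51657)/1.32827 + 231.8 = 412.2121
M1: Pc = R·M1+t = (+0.27097, +0.58459, +1.37051); u = 812.7·(+0.27097)/1.37051 + 333.1 = 493.7839, v = 463.9·(+0.58459)/1.37051 + 231.8 = 429.6772
M2: Pc = R·M2+t = (+0.33243, +0.36003, +1.40913); u = 812.7·(+0.33243)/1.40913 + 333.1 = 524.8253, v = 463.9·(+0.36003)/1.40913 + 231.8 = 350.3262
M3: Pc = R·M3+t = (+0.11043, +0.29201, +1.36689); u = 812.7·(+0.11043)/1.36689 + 333.1 = 398.7565, v = 463.9·(+0.29201)/1.36689 + 231.8 = 330.9026

c0=(363.06, 412.21) c1=(493.78, 429.68) c2=(524.83, 350.33) c3=(398.76, 330.90)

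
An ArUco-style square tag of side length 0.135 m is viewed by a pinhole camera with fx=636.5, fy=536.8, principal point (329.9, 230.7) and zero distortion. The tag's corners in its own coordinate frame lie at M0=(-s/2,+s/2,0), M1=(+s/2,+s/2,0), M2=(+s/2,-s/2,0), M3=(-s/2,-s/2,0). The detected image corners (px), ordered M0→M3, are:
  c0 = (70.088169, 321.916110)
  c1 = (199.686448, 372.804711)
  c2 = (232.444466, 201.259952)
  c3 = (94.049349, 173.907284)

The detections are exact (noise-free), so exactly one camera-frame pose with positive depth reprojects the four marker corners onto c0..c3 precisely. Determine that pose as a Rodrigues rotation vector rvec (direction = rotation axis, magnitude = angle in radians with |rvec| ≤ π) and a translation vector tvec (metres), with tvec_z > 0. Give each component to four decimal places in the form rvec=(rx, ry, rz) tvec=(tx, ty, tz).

rvec=(0.0573, 0.5460, 0.2015) tvec=(-0.1297, 0.0302, 0.4431)

Intrinsics K: fx=636.5, fy=536.8, cx=329.9, cy=230.7
Marker side s = 0.135 m; corners in marker frame (Z=0):
  M0 = (-0.0675, +0.0675, 0)
  M1 = (+0.0675, +0.0675, 0)
  M2 = (+0.0675, -0.0675, 0)
  M3 = (-0.0675, -0.0675, 0)
Detected image corners:
  c0 = (70.088169, 321.916110) px
  c1 = (199.686448, 372.804711) px
  c2 = (232.444466, 201.259952) px
  c3 = (94.049349, 173.907284) px
Planar DLT: solve 8×8 A·h = b for H (H[2,2]=1):
  H  [+820.51882 -171.35051 +143.63131]
  H  [-16.54013 +1241.69803 +267.26204]
  H  [-1.15059 +0.24278 +1.00000]
B = K⁻¹H; ‖b₁‖=2.256953, ‖b₂‖=2.256953; λ = 2/(‖b₁‖+‖b₂‖) = 0.443075, sign → tz>0 ⇒ λ=+0.443075
r₁ = λ·B[:,0] = (+0.83540,+0.20544,-0.50980); r₂ = λ·B[:,1] = (-0.17503,+0.97867,+0.10757)
r₃ = r₁×r₂ = (+0.52102,-0.00063,+0.85354); SVD([r₁ r₂ r₃]) → R = UVᵀ:
  R  [+0.83540 -0.17503 +0.52102]
  R  [+0.20544 +0.97867 -0.00063]
  R  [-0.50980 +0.10757 +0.85354]
t = (-0.12966, +0.03018, +0.44308) m
tr R = 2.667614; θ = arccos((tr R − 1)/2) = 0.584828 rad = 33.508°
axis k = ((R−Rᵀ)₃₂, (R−Rᵀ)₁₃, (R−Rᵀ)₂₁) / (2 sinθ) = (+0.097998, +0.933621, +0.344599)
rvec = θ·k = (+0.057312, +0.546008, +0.201531)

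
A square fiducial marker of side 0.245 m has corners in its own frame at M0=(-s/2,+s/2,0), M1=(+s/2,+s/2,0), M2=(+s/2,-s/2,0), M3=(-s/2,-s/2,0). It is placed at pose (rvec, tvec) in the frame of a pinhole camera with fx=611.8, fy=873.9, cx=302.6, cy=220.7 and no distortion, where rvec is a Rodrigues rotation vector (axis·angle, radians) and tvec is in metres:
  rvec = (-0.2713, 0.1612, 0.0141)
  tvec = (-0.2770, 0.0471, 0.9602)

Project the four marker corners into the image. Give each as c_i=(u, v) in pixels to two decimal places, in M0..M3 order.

Intrinsics K: fx=611.8, fy=873.9, cx=302.6, cy=220.7
Marker side s = 0.245 m; corners in marker frame (Z=0):
  M0 = (-0.1225, +0.1225, 0)
  M1 = (+0.1225, +0.1225, 0)
  M2 = (+0.1225, -0.1225, 0)
  M3 = (-0.1225, -0.1225, 0)
rvec = (-0.2713, 0.1612, 0.0141), |rvec| = θ = 0.31589 rad = 18.099°
Rodrigues: sinθ=0.31066, 1−cosθ=0.04948; R = I + sinθ·[k]× + (1−cosθ)·[k]×²:
    [+0.98702 -0.03555 +0.15664]
    [-0.00782 +0.96340 +0.26794]
    [-0.16043 -0.26568 +0.95062]
t = (-0.2770, 0.0471, 0.9602) m
M0: Pc = R·M0+t = (-0.40226, +0.16607, +0.94731); u = 611.8·(-0.40226)/0.94731 + 302.6 = 42.8049, v = 873.9·(+0.16607)/0.94731 + 220.7 = 373.9058
M1: Pc = R·M1+t = (-0.16045, +0.16416, +0.90800); u = 611.8·(-0.16045)/0.90800 + 302.6 = 194.4937, v = 873.9·(+0.16416)/0.90800 + 220.7 = 378.6940
M2: Pc = R·M2+t = (-0.15174, -0.07187, +0.97309); u = 611.8·(-0.15174)/0.97309 + 302.6 = 207.2015, v = 873.9·(-0.07187)/0.97309 + 220.7 = 156.1518
M3: Pc = R·M3+t = (-0.39355, -0.06996, +1.01240); u = 611.8·(-0.39355)/1.01240 + 302.6 = 64.7722, v = 873.9·(-0.06996)/1.01240 + 220.7 = 160.3114

c0=(42.80, 373.91) c1=(194.49, 378.69) c2=(207.20, 156.15) c3=(64.77, 160.31)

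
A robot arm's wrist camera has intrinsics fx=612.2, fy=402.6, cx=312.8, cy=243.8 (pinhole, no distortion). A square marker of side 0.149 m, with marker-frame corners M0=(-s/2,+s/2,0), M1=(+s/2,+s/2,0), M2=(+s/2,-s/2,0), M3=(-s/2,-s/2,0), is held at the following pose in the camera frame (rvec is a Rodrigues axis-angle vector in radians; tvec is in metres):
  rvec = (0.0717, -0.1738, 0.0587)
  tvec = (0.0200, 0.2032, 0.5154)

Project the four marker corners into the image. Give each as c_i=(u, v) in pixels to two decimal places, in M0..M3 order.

Intrinsics K: fx=612.2, fy=402.6, cx=312.8, cy=243.8
Marker side s = 0.149 m; corners in marker frame (Z=0):
  M0 = (-0.0745, +0.0745, 0)
  M1 = (+0.0745, +0.0745, 0)
  M2 = (+0.0745, -0.0745, 0)
  M3 = (-0.0745, -0.0745, 0)
rvec = (0.0717, -0.1738, 0.0587), |rvec| = θ = 0.19696 rad = 11.285°
Rodrigues: sinθ=0.19569, 1−cosθ=0.01933; R = I + sinθ·[k]× + (1−cosθ)·[k]×²:
    [+0.98323 -0.06453 -0.17058]
    [+0.05211 +0.99572 -0.07632]
    [+0.17478 +0.06615 +0.98238]
t = (0.0200, 0.2032, 0.5154) m
M0: Pc = R·M0+t = (-0.05806, +0.27350, +0.50731); u = 612.2·(-0.05806)/0.50731 + 312.8 = 242.7376, v = 402.6·(+0.27350)/0.50731 + 243.8 = 460.8491
M1: Pc = R·M1+t = (+0.08844, +0.28126, +0.53335); u = 612.2·(+0.08844)/0.53335 + 312.8 = 414.3184, v = 402.6·(+0.28126)/0.53335 + 243.8 = 456.1124
M2: Pc = R·M2+t = (+0.09806, +0.13290, +0.52349); u = 612.2·(+0.09806)/0.52349 + 312.8 = 427.4744, v = 402.6·(+0.13290)/0.52349 + 243.8 = 346.0096
M3: Pc = R·M3+t = (-0.04844, +0.12514, +0.49745); u = 612.2·(-0.04844)/0.49745 + 312.8 = 253.1826, v = 402.6·(+0.12514)/0.49745 + 243.8 = 345.0763

c0=(242.74, 460.85) c1=(414.32, 456.11) c2=(427.47, 346.01) c3=(253.18, 345.08)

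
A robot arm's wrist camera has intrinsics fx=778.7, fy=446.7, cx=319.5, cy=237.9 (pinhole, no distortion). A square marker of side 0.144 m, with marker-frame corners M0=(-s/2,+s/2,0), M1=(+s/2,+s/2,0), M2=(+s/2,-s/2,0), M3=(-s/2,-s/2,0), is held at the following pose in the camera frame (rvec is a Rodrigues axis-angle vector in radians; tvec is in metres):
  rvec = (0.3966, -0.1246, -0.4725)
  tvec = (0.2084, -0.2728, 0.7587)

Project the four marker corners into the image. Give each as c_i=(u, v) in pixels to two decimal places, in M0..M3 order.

c0=(492.78, 135.26) c1=(617.61, 97.78) c2=(576.99, 15.05) c3=(442.09, 55.06)

Intrinsics K: fx=778.7, fy=446.7, cx=319.5, cy=237.9
Marker side s = 0.144 m; corners in marker frame (Z=0):
  M0 = (-0.0720, +0.0720, 0)
  M1 = (+0.0720, +0.0720, 0)
  M2 = (+0.0720, -0.0720, 0)
  M3 = (-0.0720, -0.0720, 0)
rvec = (0.3966, -0.1246, -0.4725), |rvec| = θ = 0.62934 rad = 36.059°
Rodrigues: sinθ=0.58861, 1−cosθ=0.19159; R = I + sinθ·[k]× + (1−cosθ)·[k]×²:
    [+0.88450 +0.41802 -0.20718]
    [-0.46582 +0.81592 -0.34246]
    [+0.02589 +0.39941 +0.91641]
t = (0.2084, -0.2728, 0.7587) m
M0: Pc = R·M0+t = (+0.17481, -0.18051, +0.78559); u = 778.7·(+0.17481)/0.78559 + 319.5 = 492.7795, v = 446.7·(-0.18051)/0.78559 + 237.9 = 135.2570
M1: Pc = R·M1+t = (+0.30218, -0.24759, +0.78932); u = 778.7·(+0.30218)/0.78932 + 319.5 = 617.6147, v = 446.7·(-0.24759)/0.78932 + 237.9 = 97.7801
M2: Pc = R·M2+t = (+0.24199, -0.36509, +0.73181); u = 778.7·(+0.24199)/0.73181 + 319.5 = 576.9928, v = 446.7·(-0.36509)/0.73181 + 237.9 = 15.0490
M3: Pc = R·M3+t = (+0.11462, -0.29801, +0.72808); u = 778.7·(+0.11462)/0.72808 + 319.5 = 442.0881, v = 446.7·(-0.29801)/0.72808 + 237.9 = 55.0628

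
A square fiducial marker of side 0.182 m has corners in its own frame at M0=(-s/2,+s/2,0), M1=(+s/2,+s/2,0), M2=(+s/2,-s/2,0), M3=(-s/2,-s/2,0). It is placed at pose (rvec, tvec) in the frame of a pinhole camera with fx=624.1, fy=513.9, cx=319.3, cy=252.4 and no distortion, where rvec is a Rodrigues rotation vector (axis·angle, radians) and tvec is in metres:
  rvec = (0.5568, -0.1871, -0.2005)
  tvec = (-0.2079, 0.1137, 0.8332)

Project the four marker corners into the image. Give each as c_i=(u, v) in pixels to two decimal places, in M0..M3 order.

Intrinsics K: fx=624.1, fy=513.9, cx=319.3, cy=252.4
Marker side s = 0.182 m; corners in marker frame (Z=0):
  M0 = (-0.0910, +0.0910, 0)
  M1 = (+0.0910, +0.0910, 0)
  M2 = (+0.0910, -0.0910, 0)
  M3 = (-0.0910, -0.0910, 0)
rvec = (0.5568, -0.1871, -0.2005), |rvec| = θ = 0.62067 rad = 35.562°
Rodrigues: sinθ=0.58158, 1−cosθ=0.18651; R = I + sinθ·[k]× + (1−cosθ)·[k]×²:
    [+0.96359 +0.13743 -0.22937]
    [-0.23831 +0.83044 -0.50357]
    [+0.12127 +0.53990 +0.83295]
t = (-0.2079, 0.1137, 0.8332) m
M0: Pc = R·M0+t = (-0.28308, +0.21096, +0.87130); u = 624.1·(-0.28308)/0.87130 + 319.3 = 116.5326, v = 513.9·(+0.21096)/0.87130 + 252.4 = 376.8243
M1: Pc = R·M1+t = (-0.10771, +0.16758, +0.89337); u = 624.1·(-0.10771)/0.89337 + 319.3 = 244.0566, v = 513.9·(+0.16758)/0.89337 + 252.4 = 348.8008
M2: Pc = R·M2+t = (-0.13272, +0.01644, +0.79510); u = 624.1·(-0.13272)/0.79510 + 319.3 = 215.1243, v = 513.9·(+0.01644)/0.79510 + 252.4 = 263.0283
M3: Pc = R·M3+t = (-0.30809, +0.05982, +0.77303); u = 624.1·(-0.30809)/0.77303 + 319.3 = 70.5647, v = 513.9·(+0.05982)/0.77303 + 252.4 = 292.1650

c0=(116.53, 376.82) c1=(244.06, 348.80) c2=(215.12, 263.03) c3=(70.56, 292.16)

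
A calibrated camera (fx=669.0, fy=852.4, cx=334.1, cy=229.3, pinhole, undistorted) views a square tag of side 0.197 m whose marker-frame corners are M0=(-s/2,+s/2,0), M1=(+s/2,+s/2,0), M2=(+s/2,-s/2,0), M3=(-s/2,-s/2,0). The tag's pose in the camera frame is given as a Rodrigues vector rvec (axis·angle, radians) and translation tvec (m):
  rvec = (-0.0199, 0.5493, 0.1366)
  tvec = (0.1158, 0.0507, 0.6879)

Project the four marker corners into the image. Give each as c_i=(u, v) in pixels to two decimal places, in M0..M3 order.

c0=(351.61, 385.81) c1=(528.71, 443.66) c2=(557.75, 182.75) c3=(375.76, 160.99)

Intrinsics K: fx=669.0, fy=852.4, cx=334.1, cy=229.3
Marker side s = 0.197 m; corners in marker frame (Z=0):
  M0 = (-0.0985, +0.0985, 0)
  M1 = (+0.0985, +0.0985, 0)
  M2 = (+0.0985, -0.0985, 0)
  M3 = (-0.0985, -0.0985, 0)
rvec = (-0.0199, 0.5493, 0.1366), |rvec| = θ = 0.56638 rad = 32.451°
Rodrigues: sinθ=0.53658, 1−cosθ=0.15615; R = I + sinθ·[k]× + (1−cosθ)·[k]×²:
    [+0.84404 -0.13473 +0.51908]
    [+0.12409 +0.99072 +0.05538]
    [-0.52172 +0.01767 +0.85293]
t = (0.1158, 0.0507, 0.6879) m
M0: Pc = R·M0+t = (+0.01939, +0.13606, +0.74103); u = 669.0·(+0.01939)/0.74103 + 334.1 = 351.6058, v = 852.4·(+0.13606)/0.74103 + 229.3 = 385.8122
M1: Pc = R·M1+t = (+0.18567, +0.16051, +0.63825); u = 669.0·(+0.18567)/0.63825 + 334.1 = 528.7117, v = 852.4·(+0.16051)/0.63825 + 229.3 = 443.6643
M2: Pc = R·M2+t = (+0.21221, -0.03466, +0.63477); u = 669.0·(+0.21221)/0.63477 + 334.1 = 557.7530, v = 852.4·(-0.03466)/0.63477 + 229.3 = 182.7525
M3: Pc = R·M3+t = (+0.04593, -0.05911, +0.73755); u = 669.0·(+0.04593)/0.73755 + 334.1 = 375.7641, v = 852.4·(-0.05911)/0.73755 + 229.3 = 160.9861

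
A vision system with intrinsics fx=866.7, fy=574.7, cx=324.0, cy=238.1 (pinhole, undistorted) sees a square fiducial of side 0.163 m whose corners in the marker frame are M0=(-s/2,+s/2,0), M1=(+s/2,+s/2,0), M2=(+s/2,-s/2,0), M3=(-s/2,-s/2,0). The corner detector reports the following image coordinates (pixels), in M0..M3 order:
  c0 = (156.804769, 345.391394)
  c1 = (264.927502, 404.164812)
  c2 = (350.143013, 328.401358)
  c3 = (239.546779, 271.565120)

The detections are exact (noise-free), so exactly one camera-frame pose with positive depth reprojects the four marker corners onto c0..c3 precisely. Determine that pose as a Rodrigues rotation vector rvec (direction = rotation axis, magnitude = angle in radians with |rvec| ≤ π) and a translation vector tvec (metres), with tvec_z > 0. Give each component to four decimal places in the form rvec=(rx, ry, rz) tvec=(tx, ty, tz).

rvec=(-0.0437, 0.1659, 0.6389) tvec=(-0.0832, 0.1726, 1.0027)

Intrinsics K: fx=866.7, fy=574.7, cx=324.0, cy=238.1
Marker side s = 0.163 m; corners in marker frame (Z=0):
  M0 = (-0.0815, +0.0815, 0)
  M1 = (+0.0815, +0.0815, 0)
  M2 = (+0.0815, -0.0815, 0)
  M3 = (-0.0815, -0.0815, 0)
Detected image corners:
  c0 = (156.804769, 345.391394) px
  c1 = (264.927502, 404.164812) px
  c2 = (350.143013, 328.401358) px
  c3 = (239.546779, 271.565120) px
Planar DLT: solve 8×8 A·h = b for H (H[2,2]=1):
  H  [+628.67974 -512.44699 +252.07527]
  H  [+298.28807 +462.32830 +337.01928]
  H  [-0.16702 +0.01051 +1.00000]
B = K⁻¹H; ‖b₁‖=0.997270, ‖b₂‖=0.997270; λ = 2/(‖b₁‖+‖b₂‖) = 1.002738, sign → tz>0 ⇒ λ=+1.002738
r₁ = λ·B[:,0] = (+0.78996,+0.58984,-0.16747); r₂ = λ·B[:,1] = (-0.59682,+0.80231,+0.01054)
r₃ = r₁×r₂ = (+0.14058,+0.09163,+0.98582); SVD([r₁ r₂ r₃]) → R = UVᵀ:
  R  [+0.78996 -0.59682 +0.14058]
  R  [+0.58984 +0.80231 +0.09163]
  R  [-0.16747 +0.01054 +0.98582]
t = (-0.08321, +0.17259, +1.00274) m
tr R = 2.578091; θ = arccos((tr R − 1)/2) = 0.661543 rad = 37.904°
axis k = ((R−Rᵀ)₃₂, (R−Rᵀ)₁₃, (R−Rᵀ)₂₁) / (2 sinθ) = (-0.066000, +0.250720, +0.965807)
rvec = θ·k = (-0.043662, +0.165862, +0.638923)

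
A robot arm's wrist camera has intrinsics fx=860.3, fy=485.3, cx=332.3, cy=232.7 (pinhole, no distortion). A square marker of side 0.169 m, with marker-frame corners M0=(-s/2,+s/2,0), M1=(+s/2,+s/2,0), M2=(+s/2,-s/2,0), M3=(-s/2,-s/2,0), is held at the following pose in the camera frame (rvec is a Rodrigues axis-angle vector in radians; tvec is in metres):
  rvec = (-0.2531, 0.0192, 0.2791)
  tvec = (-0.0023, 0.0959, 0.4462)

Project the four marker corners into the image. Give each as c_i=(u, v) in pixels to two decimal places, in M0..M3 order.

Intrinsics K: fx=860.3, fy=485.3, cx=332.3, cy=232.7
Marker side s = 0.169 m; corners in marker frame (Z=0):
  M0 = (-0.0845, +0.0845, 0)
  M1 = (+0.0845, +0.0845, 0)
  M2 = (+0.0845, -0.0845, 0)
  M3 = (-0.0845, -0.0845, 0)
rvec = (-0.2531, 0.0192, 0.2791), |rvec| = θ = 0.37726 rad = 21.615°
Rodrigues: sinθ=0.36837, 1−cosθ=0.07032; R = I + sinθ·[k]× + (1−cosθ)·[k]×²:
    [+0.96133 -0.27493 -0.01616]
    [+0.27013 +0.92986 +0.24979]
    [-0.05365 -0.24449 +0.96817]
t = (-0.0023, 0.0959, 0.4462) m
M0: Pc = R·M0+t = (-0.10676, +0.15165, +0.43007); u = 860.3·(-0.10676)/0.43007 + 332.3 = 118.7349, v = 485.3·(+0.15165)/0.43007 + 232.7 = 403.8207
M1: Pc = R·M1+t = (+0.05570, +0.19730, +0.42101); u = 860.3·(+0.05570)/0.42101 + 332.3 = 446.1212, v = 485.3·(+0.19730)/0.42101 + 232.7 = 460.1287
M2: Pc = R·M2+t = (+0.10216, +0.04015, +0.46233); u = 860.3·(+0.10216)/0.46233 + 332.3 = 522.4070, v = 485.3·(+0.04015)/0.46233 + 232.7 = 274.8477
M3: Pc = R·M3+t = (-0.06030, -0.00550, +0.47139); u = 860.3·(-0.06030)/0.47139 + 332.3 = 222.2498, v = 485.3·(-0.00550)/0.47139 + 232.7 = 227.0390

c0=(118.73, 403.82) c1=(446.12, 460.13) c2=(522.41, 274.85) c3=(222.25, 227.04)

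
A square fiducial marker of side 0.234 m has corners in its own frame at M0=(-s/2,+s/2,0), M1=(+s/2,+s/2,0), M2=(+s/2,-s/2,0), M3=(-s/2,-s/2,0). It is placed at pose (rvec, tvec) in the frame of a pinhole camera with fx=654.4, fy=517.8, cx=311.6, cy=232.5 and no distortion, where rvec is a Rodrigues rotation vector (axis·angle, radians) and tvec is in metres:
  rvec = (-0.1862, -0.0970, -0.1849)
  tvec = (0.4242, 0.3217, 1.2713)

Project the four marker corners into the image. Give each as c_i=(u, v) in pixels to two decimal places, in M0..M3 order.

Intrinsics K: fx=654.4, fy=517.8, cx=311.6, cy=232.5
Marker side s = 0.234 m; corners in marker frame (Z=0):
  M0 = (-0.1170, +0.1170, 0)
  M1 = (+0.1170, +0.1170, 0)
  M2 = (+0.1170, -0.1170, 0)
  M3 = (-0.1170, -0.1170, 0)
rvec = (-0.1862, -0.0970, -0.1849), |rvec| = θ = 0.27976 rad = 16.029°
Rodrigues: sinθ=0.27613, 1−cosθ=0.03888; R = I + sinθ·[k]× + (1−cosθ)·[k]×²:
    [+0.97834 +0.19147 -0.07864]
    [-0.17353 +0.96579 +0.19269]
    [+0.11284 -0.17487 +0.97810]
t = (0.4242, 0.3217, 1.2713) m
M0: Pc = R·M0+t = (+0.33214, +0.45500, +1.23764); u = 654.4·(+0.33214)/1.23764 + 311.6 = 487.2165, v = 517.8·(+0.45500)/1.23764 + 232.5 = 422.8621
M1: Pc = R·M1+t = (+0.56107, +0.41440, +1.26404); u = 654.4·(+0.56107)/1.26404 + 311.6 = 602.0672, v = 517.8·(+0.41440)/1.26404 + 232.5 = 402.2522
M2: Pc = R·M2+t = (+0.51626, +0.18840, +1.30496); u = 654.4·(+0.51626)/1.30496 + 311.6 = 570.4912, v = 517.8·(+0.18840)/1.30496 + 232.5 = 307.2556
M3: Pc = R·M3+t = (+0.28733, +0.22900, +1.27856); u = 654.4·(+0.28733)/1.27856 + 311.6 = 458.6642, v = 517.8·(+0.22900)/1.27856 + 232.5 = 325.2440

c0=(487.22, 422.86) c1=(602.07, 402.25) c2=(570.49, 307.26) c3=(458.66, 325.24)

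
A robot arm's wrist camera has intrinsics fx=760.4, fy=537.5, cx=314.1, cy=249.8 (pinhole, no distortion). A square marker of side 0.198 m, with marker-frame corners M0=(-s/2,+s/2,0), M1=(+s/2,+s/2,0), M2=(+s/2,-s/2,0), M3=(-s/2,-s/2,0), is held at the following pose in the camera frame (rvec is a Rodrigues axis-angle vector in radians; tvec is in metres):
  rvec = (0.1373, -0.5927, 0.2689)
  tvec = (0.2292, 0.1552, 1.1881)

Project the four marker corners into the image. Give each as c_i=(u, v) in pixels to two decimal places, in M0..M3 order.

Intrinsics K: fx=760.4, fy=537.5, cx=314.1, cy=249.8
Marker side s = 0.198 m; corners in marker frame (Z=0):
  M0 = (-0.0990, +0.0990, 0)
  M1 = (+0.0990, +0.0990, 0)
  M2 = (+0.0990, -0.0990, 0)
  M3 = (-0.0990, -0.0990, 0)
rvec = (0.1373, -0.5927, 0.2689), |rvec| = θ = 0.66517 rad = 38.111°
Rodrigues: sinθ=0.61719, 1−cosθ=0.21319; R = I + sinθ·[k]× + (1−cosθ)·[k]×²:
    [+0.79589 -0.28872 -0.53216]
    [+0.21029 +0.95608 -0.20419]
    [+0.56774 +0.05060 +0.82165]
t = (0.2292, 0.1552, 1.1881) m
M0: Pc = R·M0+t = (+0.12182, +0.22903, +1.13690); u = 760.4·(+0.12182)/1.13690 + 314.1 = 395.5798, v = 537.5·(+0.22903)/1.13690 + 249.8 = 358.0809
M1: Pc = R·M1+t = (+0.27941, +0.27067, +1.24932); u = 760.4·(+0.27941)/1.24932 + 314.1 = 484.1642, v = 537.5·(+0.27067)/1.24932 + 249.8 = 366.2521
M2: Pc = R·M2+t = (+0.33658, +0.08137, +1.23930); u = 760.4·(+0.33658)/1.23930 + 314.1 = 520.6145, v = 537.5·(+0.08137)/1.23930 + 249.8 = 285.0902
M3: Pc = R·M3+t = (+0.17899, +0.03973, +1.12688); u = 760.4·(+0.17899)/1.12688 + 314.1 = 434.8785, v = 537.5·(+0.03973)/1.12688 + 249.8 = 268.7500

c0=(395.58, 358.08) c1=(484.16, 366.25) c2=(520.61, 285.09) c3=(434.88, 268.75)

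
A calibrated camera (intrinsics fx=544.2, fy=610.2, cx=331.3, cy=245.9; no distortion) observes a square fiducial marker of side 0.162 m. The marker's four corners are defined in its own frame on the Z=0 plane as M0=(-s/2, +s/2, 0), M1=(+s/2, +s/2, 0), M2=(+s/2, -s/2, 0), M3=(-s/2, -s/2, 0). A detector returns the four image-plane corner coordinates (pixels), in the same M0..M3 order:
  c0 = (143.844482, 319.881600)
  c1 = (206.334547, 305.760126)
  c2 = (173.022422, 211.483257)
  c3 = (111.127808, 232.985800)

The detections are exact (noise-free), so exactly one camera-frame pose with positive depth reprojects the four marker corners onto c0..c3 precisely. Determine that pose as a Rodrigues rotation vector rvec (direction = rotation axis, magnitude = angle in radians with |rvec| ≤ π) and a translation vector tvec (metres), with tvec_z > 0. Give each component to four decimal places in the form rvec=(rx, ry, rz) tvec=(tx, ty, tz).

Intrinsics K: fx=544.2, fy=610.2, cx=331.3, cy=245.9
Marker side s = 0.162 m; corners in marker frame (Z=0):
  M0 = (-0.0810, +0.0810, 0)
  M1 = (+0.0810, +0.0810, 0)
  M2 = (+0.0810, -0.0810, 0)
  M3 = (-0.0810, -0.0810, 0)
Detected image corners:
  c0 = (143.844482, 319.881600) px
  c1 = (206.334547, 305.760126) px
  c2 = (173.022422, 211.483257) px
  c3 = (111.127808, 232.985800) px
Planar DLT: solve 8×8 A·h = b for H (H[2,2]=1):
  H  [+310.03926 +233.57601 +157.66038]
  H  [-234.25895 +608.67661 +268.55446]
  H  [-0.46595 +0.18825 +1.00000]
B = K⁻¹H; ‖b₁‖=0.991887, ‖b₂‖=0.991887; λ = 2/(‖b₁‖+‖b₂‖) = 1.008179, sign → tz>0 ⇒ λ=+1.008179
r₁ = λ·B[:,0] = (+0.86036,-0.19774,-0.46977); r₂ = λ·B[:,1] = (+0.31718,+0.92918,+0.18979)
r₃ = r₁×r₂ = (+0.39897,-0.31229,+0.86215); SVD([r₁ r₂ r₃]) → R = UVᵀ:
  R  [+0.86036 +0.31718 +0.39897]
  R  [-0.19774 +0.92918 -0.31229]
  R  [-0.46977 +0.18979 +0.86215]
t = (-0.32168, +0.03743, +1.00818) m
tr R = 2.651691; θ = arccos((tr R − 1)/2) = 0.599097 rad = 34.326°
axis k = ((R−Rᵀ)₃₂, (R−Rᵀ)₁₃, (R−Rᵀ)₂₁) / (2 sinθ) = (+0.445182, +0.770295, -0.456572)
rvec = θ·k = (+0.266707, +0.461481, -0.273531)

rvec=(0.2667, 0.4615, -0.2735) tvec=(-0.3217, 0.0374, 1.0082)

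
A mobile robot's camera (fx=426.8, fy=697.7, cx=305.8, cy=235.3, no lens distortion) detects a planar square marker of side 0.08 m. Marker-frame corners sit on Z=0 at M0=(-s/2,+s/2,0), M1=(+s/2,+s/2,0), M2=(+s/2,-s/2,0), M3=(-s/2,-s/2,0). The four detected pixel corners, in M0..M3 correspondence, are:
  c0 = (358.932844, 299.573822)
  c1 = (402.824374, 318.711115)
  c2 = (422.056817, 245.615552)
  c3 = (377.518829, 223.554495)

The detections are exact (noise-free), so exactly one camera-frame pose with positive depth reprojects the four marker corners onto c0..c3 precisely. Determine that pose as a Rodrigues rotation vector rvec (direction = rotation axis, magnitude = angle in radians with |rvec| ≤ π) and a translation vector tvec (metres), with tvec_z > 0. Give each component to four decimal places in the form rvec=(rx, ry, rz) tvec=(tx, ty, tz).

Intrinsics K: fx=426.8, fy=697.7, cx=305.8, cy=235.3
Marker side s = 0.08 m; corners in marker frame (Z=0):
  M0 = (-0.0400, +0.0400, 0)
  M1 = (+0.0400, +0.0400, 0)
  M2 = (+0.0400, -0.0400, 0)
  M3 = (-0.0400, -0.0400, 0)
Detected image corners:
  c0 = (358.932844, 299.573822) px
  c1 = (402.824374, 318.711115) px
  c2 = (422.056817, 245.615552) px
  c3 = (377.518829, 223.554495) px
Planar DLT: solve 8×8 A·h = b for H (H[2,2]=1):
  H  [+706.11806 -99.44831 +390.54823]
  H  [+364.13785 +1027.08632 +272.54904]
  H  [+0.39323 +0.35093 +1.00000]
B = K⁻¹H; ‖b₁‖=1.480029, ‖b₂‖=1.480029; λ = 2/(‖b₁‖+‖b₂‖) = 0.675662, sign → tz>0 ⇒ λ=+0.675662
r₁ = λ·B[:,0] = (+0.92748,+0.26303,+0.26569); r₂ = λ·B[:,1] = (-0.32732,+0.91468,+0.23711)
r₃ = r₁×r₂ = (-0.18065,-0.30688,+0.93444); SVD([r₁ r₂ r₃]) → R = UVᵀ:
  R  [+0.92748 -0.32732 -0.18065]
  R  [+0.26303 +0.91468 -0.30688]
  R  [+0.26569 +0.23711 +0.93444]
t = (+0.13416, +0.03607, +0.67566) m
tr R = 2.776605; θ = arccos((tr R − 1)/2) = 0.477160 rad = 27.339°
axis k = ((R−Rᵀ)₃₂, (R−Rᵀ)₁₃, (R−Rᵀ)₂₁) / (2 sinθ) = (+0.592254, -0.485939, +0.642728)
rvec = θ·k = (+0.282600, -0.231871, +0.306684)

rvec=(0.2826, -0.2319, 0.3067) tvec=(0.1342, 0.0361, 0.6757)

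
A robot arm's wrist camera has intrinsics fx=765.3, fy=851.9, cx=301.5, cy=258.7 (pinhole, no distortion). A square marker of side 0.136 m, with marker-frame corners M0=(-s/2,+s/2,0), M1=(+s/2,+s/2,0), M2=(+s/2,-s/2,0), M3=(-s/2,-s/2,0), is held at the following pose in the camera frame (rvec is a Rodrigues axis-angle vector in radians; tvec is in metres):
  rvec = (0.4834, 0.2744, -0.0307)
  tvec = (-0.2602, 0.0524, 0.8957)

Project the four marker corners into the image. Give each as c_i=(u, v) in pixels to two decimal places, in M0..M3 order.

Intrinsics K: fx=765.3, fy=851.9, cx=301.5, cy=258.7
Marker side s = 0.136 m; corners in marker frame (Z=0):
  M0 = (-0.0680, +0.0680, 0)
  M1 = (+0.0680, +0.0680, 0)
  M2 = (+0.0680, -0.0680, 0)
  M3 = (-0.0680, -0.0680, 0)
rvec = (0.4834, 0.2744, -0.0307), |rvec| = θ = 0.55670 rad = 31.896°
Rodrigues: sinθ=0.52839, 1−cosθ=0.15100; R = I + sinθ·[k]× + (1−cosθ)·[k]×²:
    [+0.96286 +0.09377 +0.25321]
    [+0.03549 +0.88569 -0.46292]
    [-0.26768 +0.45471 +0.84946]
t = (-0.2602, 0.0524, 0.8957) m
M0: Pc = R·M0+t = (-0.31930, +0.11021, +0.94482); u = 765.3·(-0.31930)/0.94482 + 301.5 = 42.8706, v = 851.9·(+0.11021)/0.94482 + 258.7 = 358.0743
M1: Pc = R·M1+t = (-0.18835, +0.11504, +0.90842); u = 765.3·(-0.18835)/0.90842 + 301.5 = 142.8242, v = 851.9·(+0.11504)/0.90842 + 258.7 = 366.5827
M2: Pc = R·M2+t = (-0.20110, -0.00541, +0.84658); u = 765.3·(-0.20110)/0.84658 + 301.5 = 119.7054, v = 851.9·(-0.00541)/0.84658 + 258.7 = 253.2523
M3: Pc = R·M3+t = (-0.33205, -0.01024, +0.88298); u = 765.3·(-0.33205)/0.88298 + 301.5 = 13.7046, v = 851.9·(-0.01024)/0.88298 + 258.7 = 248.8204

c0=(42.87, 358.07) c1=(142.82, 366.58) c2=(119.71, 253.25) c3=(13.70, 248.82)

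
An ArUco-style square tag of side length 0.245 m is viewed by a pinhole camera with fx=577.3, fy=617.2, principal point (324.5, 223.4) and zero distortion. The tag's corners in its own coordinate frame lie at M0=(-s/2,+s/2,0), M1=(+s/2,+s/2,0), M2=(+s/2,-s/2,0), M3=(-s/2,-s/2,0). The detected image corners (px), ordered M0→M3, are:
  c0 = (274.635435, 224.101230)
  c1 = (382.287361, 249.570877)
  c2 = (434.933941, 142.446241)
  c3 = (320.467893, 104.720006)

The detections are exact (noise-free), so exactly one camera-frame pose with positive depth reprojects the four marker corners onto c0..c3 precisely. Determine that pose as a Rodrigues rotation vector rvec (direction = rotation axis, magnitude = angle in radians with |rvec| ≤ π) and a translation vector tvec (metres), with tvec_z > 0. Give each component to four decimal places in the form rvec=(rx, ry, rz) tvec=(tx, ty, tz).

rvec=(0.5397, -0.3175, 0.3150) tvec=(0.0580, -0.0728, 1.1294)

Intrinsics K: fx=577.3, fy=617.2, cx=324.5, cy=223.4
Marker side s = 0.245 m; corners in marker frame (Z=0):
  M0 = (-0.1225, +0.1225, 0)
  M1 = (+0.1225, +0.1225, 0)
  M2 = (+0.1225, -0.1225, 0)
  M3 = (-0.1225, -0.1225, 0)
Detected image corners:
  c0 = (274.635435, 224.101230) px
  c1 = (382.287361, 249.570877) px
  c2 = (434.933941, 142.446241) px
  c3 = (320.467893, 104.720006) px
Planar DLT: solve 8×8 A·h = b for H (H[2,2]=1):
  H  [+569.46734 -61.31503 +354.13443]
  H  [+187.38937 +532.81318 +183.60497]
  H  [+0.33092 +0.39715 +1.00000]
B = K⁻¹H; ‖b₁‖=0.885425, ‖b₂‖=0.885425; λ = 2/(‖b₁‖+‖b₂‖) = 1.129401, sign → tz>0 ⇒ λ=+1.129401
r₁ = λ·B[:,0] = (+0.90400,+0.20762,+0.37374); r₂ = λ·B[:,1] = (-0.37208,+0.81263,+0.44854)
r₃ = r₁×r₂ = (-0.21059,-0.54454,+0.81187); SVD([r₁ r₂ r₃]) → R = UVᵀ:
  R  [+0.90400 -0.37208 -0.21059]
  R  [+0.20762 +0.81263 -0.54454]
  R  [+0.37374 +0.44854 +0.81187]
t = (+0.05798, -0.07282, +1.12940) m
tr R = 2.528493; θ = arccos((tr R − 1)/2) = 0.700924 rad = 40.160°
axis k = ((R−Rᵀ)₃₂, (R−Rᵀ)₁₃, (R−Rᵀ)₂₁) / (2 sinθ) = (+0.769923, -0.453022, +0.449433)
rvec = θ·k = (+0.539658, -0.317534, +0.315018)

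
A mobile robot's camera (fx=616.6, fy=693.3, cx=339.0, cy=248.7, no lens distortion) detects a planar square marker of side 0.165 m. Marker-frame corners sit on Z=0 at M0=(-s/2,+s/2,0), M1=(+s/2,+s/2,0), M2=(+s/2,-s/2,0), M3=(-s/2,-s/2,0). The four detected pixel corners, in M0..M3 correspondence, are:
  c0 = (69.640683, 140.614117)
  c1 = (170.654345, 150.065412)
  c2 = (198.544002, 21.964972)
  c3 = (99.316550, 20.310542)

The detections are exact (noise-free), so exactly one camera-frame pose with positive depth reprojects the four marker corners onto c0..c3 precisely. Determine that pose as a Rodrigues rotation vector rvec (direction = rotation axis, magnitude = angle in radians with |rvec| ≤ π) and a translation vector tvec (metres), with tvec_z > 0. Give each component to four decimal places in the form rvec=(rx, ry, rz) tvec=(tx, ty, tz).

Intrinsics K: fx=616.6, fy=693.3, cx=339.0, cy=248.7
Marker side s = 0.165 m; corners in marker frame (Z=0):
  M0 = (-0.0825, +0.0825, 0)
  M1 = (+0.0825, +0.0825, 0)
  M2 = (+0.0825, -0.0825, 0)
  M3 = (-0.0825, -0.0825, 0)
Detected image corners:
  c0 = (69.640683, 140.614117) px
  c1 = (170.654345, 150.065412) px
  c2 = (198.544002, 21.964972) px
  c3 = (99.316550, 20.310542) px
Planar DLT: solve 8×8 A·h = b for H (H[2,2]=1):
  H  [+556.80054 -203.49740 +133.26222]
  H  [+2.36538 +734.14191 +82.05363]
  H  [-0.37086 -0.21474 +1.00000]
B = K⁻¹H; ‖b₁‖=1.175332, ‖b₂‖=1.175332; λ = 2/(‖b₁‖+‖b₂‖) = 0.850823, sign → tz>0 ⇒ λ=+0.850823
r₁ = λ·B[:,0] = (+0.94179,+0.11609,-0.31553); r₂ = λ·B[:,1] = (-0.18035,+0.96648,-0.18271)
r₃ = r₁×r₂ = (+0.28375,+0.22898,+0.93116); SVD([r₁ r₂ r₃]) → R = UVᵀ:
  R  [+0.94179 -0.18035 +0.28375]
  R  [+0.11609 +0.96648 +0.22898]
  R  [-0.31553 -0.18271 +0.93116]
t = (-0.28389, -0.20451, +0.85082) m
tr R = 2.839430; θ = arccos((tr R − 1)/2) = 0.403443 rad = 23.116°
axis k = ((R−Rᵀ)₃₂, (R−Rᵀ)₁₃, (R−Rᵀ)₂₁) / (2 sinθ) = (-0.524318, +0.763249, +0.377547)
rvec = θ·k = (-0.211532, +0.307927, +0.152319)

rvec=(-0.2115, 0.3079, 0.1523) tvec=(-0.2839, -0.2045, 0.8508)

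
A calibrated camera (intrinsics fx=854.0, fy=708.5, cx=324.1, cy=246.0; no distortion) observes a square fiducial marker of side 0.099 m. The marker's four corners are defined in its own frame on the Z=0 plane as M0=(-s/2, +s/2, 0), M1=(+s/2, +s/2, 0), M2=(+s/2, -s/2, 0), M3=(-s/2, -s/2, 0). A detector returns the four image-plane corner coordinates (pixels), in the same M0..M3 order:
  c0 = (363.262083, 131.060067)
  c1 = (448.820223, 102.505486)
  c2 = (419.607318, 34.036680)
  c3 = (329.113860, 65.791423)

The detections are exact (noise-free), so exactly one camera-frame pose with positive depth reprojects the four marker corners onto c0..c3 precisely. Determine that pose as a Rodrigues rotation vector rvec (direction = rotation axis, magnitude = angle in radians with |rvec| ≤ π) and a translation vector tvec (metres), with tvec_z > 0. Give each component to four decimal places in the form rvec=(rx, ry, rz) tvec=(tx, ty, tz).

Intrinsics K: fx=854.0, fy=708.5, cx=324.1, cy=246.0
Marker side s = 0.099 m; corners in marker frame (Z=0):
  M0 = (-0.0495, +0.0495, 0)
  M1 = (+0.0495, +0.0495, 0)
  M2 = (+0.0495, -0.0495, 0)
  M3 = (-0.0495, -0.0495, 0)
Detected image corners:
  c0 = (363.262083, 131.060067) px
  c1 = (448.820223, 102.505486) px
  c2 = (419.607318, 34.036680) px
  c3 = (329.113860, 65.791423) px
Planar DLT: solve 8×8 A·h = b for H (H[2,2]=1):
  H  [+811.81413 +568.78064 +390.27288]
  H  [-320.43424 +728.37230 +84.54896]
  H  [-0.19618 +0.63694 +1.00000]
B = K⁻¹H; ‖b₁‖=1.112114, ‖b₂‖=1.112114; λ = 2/(‖b₁‖+‖b₂‖) = 0.899189, sign → tz>0 ⇒ λ=+0.899189
r₁ = λ·B[:,0] = (+0.92172,-0.34543,-0.17640); r₂ = λ·B[:,1] = (+0.38152,+0.72555,+0.57273)
r₃ = r₁×r₂ = (-0.06985,-0.59519,+0.80054); SVD([r₁ r₂ r₃]) → R = UVᵀ:
  R  [+0.92172 +0.38152 -0.06985]
  R  [-0.34543 +0.72555 -0.59519]
  R  [-0.17640 +0.57273 +0.80054]
t = (+0.06967, -0.20490, +0.89919) m
tr R = 2.447811; θ = arccos((tr R − 1)/2) = 0.761350 rad = 43.622°
axis k = ((R−Rᵀ)₃₂, (R−Rᵀ)₁₃, (R−Rᵀ)₂₁) / (2 sinθ) = (+0.846441, +0.077226, -0.526853)
rvec = θ·k = (+0.644437, +0.058796, -0.401120)

rvec=(0.6444, 0.0588, -0.4011) tvec=(0.0697, -0.2049, 0.8992)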